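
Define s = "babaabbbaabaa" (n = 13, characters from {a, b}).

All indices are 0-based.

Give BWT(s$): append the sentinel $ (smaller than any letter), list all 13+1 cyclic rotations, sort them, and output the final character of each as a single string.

aabbbabaaba$ba

rank  rotation        last
    0  $babaabbbaabaa  a
    1  a$babaabbbaaba  a
    2  aa$babaabbbaab  b
    3  aabaa$babaabbb  b
    4  aabbbaabaa$bab  b
    5  abaa$babaabbba  a
    6  abaabbbaabaa$b  b
    7  abbbaabaa$baba  a
    8  baa$babaabbbaa  a
    9  baabaa$babaabb  b
   10  baabbbaabaa$ba  a
   11  babaabbbaabaa$  $
   12  bbaabaa$babaab  b
   13  bbbaabaa$babaa  a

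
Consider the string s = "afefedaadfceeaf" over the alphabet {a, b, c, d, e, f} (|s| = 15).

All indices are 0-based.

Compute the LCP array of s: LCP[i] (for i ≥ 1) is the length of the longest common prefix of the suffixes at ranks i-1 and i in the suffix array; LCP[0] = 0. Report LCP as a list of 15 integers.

[0, 1, 1, 2, 0, 0, 1, 0, 1, 1, 1, 0, 1, 1, 2]

sorted suffixes:
  #0 SA[0]=6  'aadfceeaf'
  #1 SA[1]=7  'adfceeaf'
  #2 SA[2]=13  'af'
  #3 SA[3]=0  'afefedaadfceeaf'
  #4 SA[4]=10  'ceeaf'
  #5 SA[5]=5  'daadfceeaf'
  #6 SA[6]=8  'dfceeaf'
  #7 SA[7]=12  'eaf'
  #8 SA[8]=4  'edaadfceeaf'
  #9 SA[9]=11  'eeaf'
  #10 SA[10]=2  'efedaadfceeaf'
  #11 SA[11]=14  'f'
  #12 SA[12]=9  'fceeaf'
  #13 SA[13]=3  'fedaadfceeaf'
  #14 SA[14]=1  'fefedaadfceeaf'

SA = [6, 7, 13, 0, 10, 5, 8, 12, 4, 11, 2, 14, 9, 3, 1]
i: (SA[i-1],SA[i]) lcp shared
  1: (6,7) 1 'a'
  2: (7,13) 1 'a'
  3: (13,0) 2 'af'
  4: (0,10) 0 ''
  5: (10,5) 0 ''
  6: (5,8) 1 'd'
  7: (8,12) 0 ''
  8: (12,4) 1 'e'
  9: (4,11) 1 'e'
  10: (11,2) 1 'e'
  11: (2,14) 0 ''
  12: (14,9) 1 'f'
  13: (9,3) 1 'f'
  14: (3,1) 2 'fe'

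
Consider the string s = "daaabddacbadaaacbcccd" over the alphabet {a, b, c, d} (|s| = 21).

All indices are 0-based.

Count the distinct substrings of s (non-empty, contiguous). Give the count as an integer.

202

rank | idx | suffix
   0 |   1 | aaabddacbadaaacbcccd
   1 |  12 | aaacbcccd
   2 |   2 | aabddacbadaaacbcccd
   3 |  13 | aacbcccd
   4 |   3 | abddacbadaaacbcccd
   5 |   7 | acbadaaacbcccd
   6 |  14 | acbcccd
   7 |  10 | adaaacbcccd
   8 |   9 | badaaacbcccd
   9 |  16 | bcccd
  10 |   4 | bddacbadaaacbcccd
  11 |   8 | cbadaaacbcccd
  12 |  15 | cbcccd
  13 |  17 | cccd
  14 |  18 | ccd
  15 |  19 | cd
  16 |  20 | d
  17 |   0 | daaabddacbadaaacbcccd
  18 |  11 | daaacbcccd
  19 |   6 | dacbadaaacbcccd
  20 |   5 | ddacbadaaacbcccd

SA = [1, 12, 2, 13, 3, 7, 14, 10, 9, 16, 4, 8, 15, 17, 18, 19, 20, 0, 11, 6, 5]
i: (SA[i-1],SA[i]) lcp shared
  1: (1,12) 3 'aaa'
  2: (12,2) 2 'aa'
  3: (2,13) 2 'aa'
  4: (13,3) 1 'a'
  5: (3,7) 1 'a'
  6: (7,14) 3 'acb'
  7: (14,10) 1 'a'
  8: (10,9) 0 ''
  9: (9,16) 1 'b'
  10: (16,4) 1 'b'
  11: (4,8) 0 ''
  12: (8,15) 2 'cb'
  13: (15,17) 1 'c'
  14: (17,18) 2 'cc'
  15: (18,19) 1 'c'
  16: (19,20) 0 ''
  17: (20,0) 1 'd'
  18: (0,11) 4 'daaa'
  19: (11,6) 2 'da'
  20: (6,5) 1 'd'

n(n+1)/2 = 21·22/2 = 231
Σ LCP = 0 + 3 + 2 + 2 + 1 + 1 + 3 + 1 + 0 + 1 + 1 + 0 + 2 + 1 + 2 + 1 + 0 + 1 + 4 + 2 + 1 = 29
distinct = 231 − 29 = 202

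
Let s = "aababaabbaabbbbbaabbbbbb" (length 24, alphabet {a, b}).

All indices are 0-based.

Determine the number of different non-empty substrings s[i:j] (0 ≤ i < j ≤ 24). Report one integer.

217

rank→(start, suffix):
  0 → (0, 'aababaabbaabbbbbaabbbbbb')
  1 → (5, 'aabbaabbbbbaabbbbbb')
  2 → (9, 'aabbbbbaabbbbbb')
  3 → (16, 'aabbbbbb')
  4 → (3, 'abaabbaabbbbbaabbbbbb')
  5 → (1, 'ababaabbaabbbbbaabbbbbb')
  6 → (6, 'abbaabbbbbaabbbbbb')
  7 → (10, 'abbbbbaabbbbbb')
  8 → (17, 'abbbbbb')
  9 → (23, 'b')
  10 → (4, 'baabbaabbbbbaabbbbbb')
  11 → (8, 'baabbbbbaabbbbbb')
  12 → (15, 'baabbbbbb')
  13 → (2, 'babaabbaabbbbbaabbbbbb')
  14 → (22, 'bb')
  15 → (7, 'bbaabbbbbaabbbbbb')
  16 → (14, 'bbaabbbbbb')
  17 → (21, 'bbb')
  18 → (13, 'bbbaabbbbbb')
  19 → (20, 'bbbb')
  20 → (12, 'bbbbaabbbbbb')
  21 → (19, 'bbbbb')
  22 → (11, 'bbbbbaabbbbbb')
  23 → (18, 'bbbbbb')

SA = [0, 5, 9, 16, 3, 1, 6, 10, 17, 23, 4, 8, 15, 2, 22, 7, 14, 21, 13, 20, 12, 19, 11, 18]
i: (SA[i-1],SA[i]) lcp shared
  1: (0,5) 3 'aab'
  2: (5,9) 4 'aabb'
  3: (9,16) 7 'aabbbbb'
  4: (16,3) 1 'a'
  5: (3,1) 3 'aba'
  6: (1,6) 2 'ab'
  7: (6,10) 3 'abb'
  8: (10,17) 6 'abbbbb'
  9: (17,23) 0 ''
  10: (23,4) 1 'b'
  11: (4,8) 5 'baabb'
  12: (8,15) 8 'baabbbbb'
  13: (15,2) 2 'ba'
  14: (2,22) 1 'b'
  15: (22,7) 2 'bb'
  16: (7,14) 9 'bbaabbbbb'
  17: (14,21) 2 'bb'
  18: (21,13) 3 'bbb'
  19: (13,20) 3 'bbb'
  20: (20,12) 4 'bbbb'
  21: (12,19) 4 'bbbb'
  22: (19,11) 5 'bbbbb'
  23: (11,18) 5 'bbbbb'

n(n+1)/2 = 24·25/2 = 300
Σ LCP = 0 + 3 + 4 + 7 + 1 + 3 + 2 + 3 + 6 + 0 + 1 + 5 + 8 + 2 + 1 + 2 + 9 + 2 + 3 + 3 + 4 + 4 + 5 + 5 = 83
distinct = 300 − 83 = 217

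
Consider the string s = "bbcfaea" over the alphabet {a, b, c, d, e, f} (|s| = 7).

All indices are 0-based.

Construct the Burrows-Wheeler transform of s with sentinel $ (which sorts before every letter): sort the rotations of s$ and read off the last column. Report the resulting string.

rank  rotation  last
    0  $bbcfaea  a
    1  a$bbcfae  e
    2  aea$bbcf  f
    3  bbcfaea$  $
    4  bcfaea$b  b
    5  cfaea$bb  b
    6  ea$bbcfa  a
    7  faea$bbc  c

aef$bbac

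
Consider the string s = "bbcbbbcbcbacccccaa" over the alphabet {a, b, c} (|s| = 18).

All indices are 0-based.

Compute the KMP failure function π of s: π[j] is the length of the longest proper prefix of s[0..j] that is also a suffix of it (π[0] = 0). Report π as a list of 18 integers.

π[0] = 0
j=1 s[j]='b': π[1]=1 (border 'b')
j=2 s[j]='c': k: 1→0; π[2]=0 (border '')
j=3 s[j]='b': π[3]=1 (border 'b')
j=4 s[j]='b': π[4]=2 (border 'bb')
j=5 s[j]='b': k: 2→1; π[5]=2 (border 'bb')
j=6 s[j]='c': π[6]=3 (border 'bbc')
j=7 s[j]='b': π[7]=4 (border 'bbcb')
j=8 s[j]='c': k: 4→1→0; π[8]=0 (border '')
j=9 s[j]='b': π[9]=1 (border 'b')
j=10 s[j]='a': k: 1→0; π[10]=0 (border '')
j=11 s[j]='c': π[11]=0 (border '')
j=12 s[j]='c': π[12]=0 (border '')
j=13 s[j]='c': π[13]=0 (border '')
j=14 s[j]='c': π[14]=0 (border '')
j=15 s[j]='c': π[15]=0 (border '')
j=16 s[j]='a': π[16]=0 (border '')
j=17 s[j]='a': π[17]=0 (border '')

[0, 1, 0, 1, 2, 2, 3, 4, 0, 1, 0, 0, 0, 0, 0, 0, 0, 0]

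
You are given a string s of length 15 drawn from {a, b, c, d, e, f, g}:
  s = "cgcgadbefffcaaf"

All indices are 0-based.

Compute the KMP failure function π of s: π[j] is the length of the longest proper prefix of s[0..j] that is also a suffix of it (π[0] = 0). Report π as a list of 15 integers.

π[0] = 0
j=1 s[j]='g': π[1]=0 (border '')
j=2 s[j]='c': π[2]=1 (border 'c')
j=3 s[j]='g': π[3]=2 (border 'cg')
j=4 s[j]='a': k: 2→0; π[4]=0 (border '')
j=5 s[j]='d': π[5]=0 (border '')
j=6 s[j]='b': π[6]=0 (border '')
j=7 s[j]='e': π[7]=0 (border '')
j=8 s[j]='f': π[8]=0 (border '')
j=9 s[j]='f': π[9]=0 (border '')
j=10 s[j]='f': π[10]=0 (border '')
j=11 s[j]='c': π[11]=1 (border 'c')
j=12 s[j]='a': k: 1→0; π[12]=0 (border '')
j=13 s[j]='a': π[13]=0 (border '')
j=14 s[j]='f': π[14]=0 (border '')

[0, 0, 1, 2, 0, 0, 0, 0, 0, 0, 0, 1, 0, 0, 0]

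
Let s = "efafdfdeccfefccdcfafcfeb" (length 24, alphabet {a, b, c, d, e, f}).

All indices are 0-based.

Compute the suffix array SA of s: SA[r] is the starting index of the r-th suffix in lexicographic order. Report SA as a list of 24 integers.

[18, 2, 23, 13, 8, 14, 16, 20, 9, 15, 6, 4, 22, 7, 0, 11, 17, 1, 12, 19, 5, 3, 21, 10]

sorted suffixes:
  #0 SA[0]=18  'afcfeb'
  #1 SA[1]=2  'afdfdeccfefccdcfafcfeb'
  #2 SA[2]=23  'b'
  #3 SA[3]=13  'ccdcfafcfeb'
  #4 SA[4]=8  'ccfefccdcfafcfeb'
  #5 SA[5]=14  'cdcfafcfeb'
  #6 SA[6]=16  'cfafcfeb'
  #7 SA[7]=20  'cfeb'
  #8 SA[8]=9  'cfefccdcfafcfeb'
  #9 SA[9]=15  'dcfafcfeb'
  #10 SA[10]=6  'deccfefccdcfafcfeb'
  #11 SA[11]=4  'dfdeccfefccdcfafcfeb'
  #12 SA[12]=22  'eb'
  #13 SA[13]=7  'eccfefccdcfafcfeb'
  #14 SA[14]=0  'efafdfdeccfefccdcfafcfeb'
  #15 SA[15]=11  'efccdcfafcfeb'
  #16 SA[16]=17  'fafcfeb'
  #17 SA[17]=1  'fafdfdeccfefccdcfafcfeb'
  #18 SA[18]=12  'fccdcfafcfeb'
  #19 SA[19]=19  'fcfeb'
  #20 SA[20]=5  'fdeccfefccdcfafcfeb'
  #21 SA[21]=3  'fdfdeccfefccdcfafcfeb'
  #22 SA[22]=21  'feb'
  #23 SA[23]=10  'fefccdcfafcfeb'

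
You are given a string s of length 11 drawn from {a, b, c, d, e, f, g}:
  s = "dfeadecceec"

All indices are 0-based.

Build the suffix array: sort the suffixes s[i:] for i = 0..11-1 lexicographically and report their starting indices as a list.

[3, 10, 6, 7, 4, 0, 2, 9, 5, 8, 1]

rank | idx | suffix
   0 |   3 | adecceec
   1 |  10 | c
   2 |   6 | cceec
   3 |   7 | ceec
   4 |   4 | decceec
   5 |   0 | dfeadecceec
   6 |   2 | eadecceec
   7 |   9 | ec
   8 |   5 | ecceec
   9 |   8 | eec
  10 |   1 | feadecceec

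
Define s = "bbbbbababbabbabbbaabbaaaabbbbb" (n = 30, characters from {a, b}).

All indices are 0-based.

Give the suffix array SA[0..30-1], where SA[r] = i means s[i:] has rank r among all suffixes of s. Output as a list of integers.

rank | idx | suffix
   0 |  21 | aaaabbbbb
   1 |  22 | aaabbbbb
   2 |  17 | aabbaaaabbbbb
   3 |  23 | aabbbbb
   4 |   5 | ababbabbabbbaabbaaaabbbbb
   5 |  18 | abbaaaabbbbb
   6 |   7 | abbabbabbbaabbaaaabbbbb
   7 |  10 | abbabbbaabbaaaabbbbb
   8 |  13 | abbbaabbaaaabbbbb
   9 |  24 | abbbbb
  10 |  29 | b
  11 |  20 | baaaabbbbb
  12 |  16 | baabbaaaabbbbb
  13 |   4 | bababbabbabbbaabbaaaabbbbb
  14 |   6 | babbabbabbbaabbaaaabbbbb
  15 |   9 | babbabbbaabbaaaabbbbb
  16 |  12 | babbbaabbaaaabbbbb
  17 |  28 | bb
  18 |  19 | bbaaaabbbbb
  19 |  15 | bbaabbaaaabbbbb
  20 |   3 | bbababbabbabbbaabbaaaabbbbb
  21 |   8 | bbabbabbbaabbaaaabbbbb
  22 |  11 | bbabbbaabbaaaabbbbb
  23 |  27 | bbb
  24 |  14 | bbbaabbaaaabbbbb
  25 |   2 | bbbababbabbabbbaabbaaaabbbbb
  26 |  26 | bbbb
  27 |   1 | bbbbababbabbabbbaabbaaaabbbbb
  28 |  25 | bbbbb
  29 |   0 | bbbbbababbabbabbbaabbaaaabbbbb

[21, 22, 17, 23, 5, 18, 7, 10, 13, 24, 29, 20, 16, 4, 6, 9, 12, 28, 19, 15, 3, 8, 11, 27, 14, 2, 26, 1, 25, 0]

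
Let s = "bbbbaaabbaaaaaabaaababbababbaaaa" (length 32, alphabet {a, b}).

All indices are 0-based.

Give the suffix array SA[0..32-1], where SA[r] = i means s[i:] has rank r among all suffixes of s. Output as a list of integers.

rank→(start, suffix):
  0 → (31, 'a')
  1 → (30, 'aa')
  2 → (29, 'aaa')
  3 → (28, 'aaaa')
  4 → (9, 'aaaaaabaaababbababbaaaa')
  5 → (10, 'aaaaabaaababbababbaaaa')
  6 → (11, 'aaaabaaababbababbaaaa')
  7 → (12, 'aaabaaababbababbaaaa')
  8 → (16, 'aaababbababbaaaa')
  9 → (4, 'aaabbaaaaaabaaababbababbaaaa')
  10 → (13, 'aabaaababbababbaaaa')
  11 → (17, 'aababbababbaaaa')
  12 → (5, 'aabbaaaaaabaaababbababbaaaa')
  13 → (14, 'abaaababbababbaaaa')
  14 → (23, 'ababbaaaa')
  15 → (18, 'ababbababbaaaa')
  16 → (25, 'abbaaaa')
  17 → (6, 'abbaaaaaabaaababbababbaaaa')
  18 → (20, 'abbababbaaaa')
  19 → (27, 'baaaa')
  20 → (8, 'baaaaaabaaababbababbaaaa')
  21 → (15, 'baaababbababbaaaa')
  22 → (3, 'baaabbaaaaaabaaababbababbaaaa')
  23 → (22, 'bababbaaaa')
  24 → (24, 'babbaaaa')
  25 → (19, 'babbababbaaaa')
  26 → (26, 'bbaaaa')
  27 → (7, 'bbaaaaaabaaababbababbaaaa')
  28 → (2, 'bbaaabbaaaaaabaaababbababbaaaa')
  29 → (21, 'bbababbaaaa')
  30 → (1, 'bbbaaabbaaaaaabaaababbababbaaaa')
  31 → (0, 'bbbbaaabbaaaaaabaaababbababbaaaa')

[31, 30, 29, 28, 9, 10, 11, 12, 16, 4, 13, 17, 5, 14, 23, 18, 25, 6, 20, 27, 8, 15, 3, 22, 24, 19, 26, 7, 2, 21, 1, 0]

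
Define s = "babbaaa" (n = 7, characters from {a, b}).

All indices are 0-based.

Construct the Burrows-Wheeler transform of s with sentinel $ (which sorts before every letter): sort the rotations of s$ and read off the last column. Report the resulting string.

aaabbb$a

rank  rotation  last
    0  $babbaaa  a
    1  a$babbaa  a
    2  aa$babba  a
    3  aaa$babb  b
    4  abbaaa$b  b
    5  baaa$bab  b
    6  babbaaa$  $
    7  bbaaa$ba  a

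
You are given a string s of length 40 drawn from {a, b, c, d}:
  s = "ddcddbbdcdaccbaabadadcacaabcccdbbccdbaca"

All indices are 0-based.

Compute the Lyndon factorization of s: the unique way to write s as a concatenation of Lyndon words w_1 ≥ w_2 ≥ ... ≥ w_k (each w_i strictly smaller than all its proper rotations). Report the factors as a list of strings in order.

["d", "d", "cdd", "bbdcd", "accb", "aabadadcacaabcccdbbccdbac", "a"]

emit factor 1: 'd' (i=0, period=1)
emit factor 2: 'd' (i=1, period=1)
emit factor 3: 'cdd' (i=2, period=3)
emit factor 4: 'bbdcd' (i=5, period=5)
emit factor 5: 'accb' (i=10, period=4)
emit factor 6: 'aabadadcacaabcccdbbccdbac' (i=14, period=25)
emit factor 7: 'a' (i=39, period=1)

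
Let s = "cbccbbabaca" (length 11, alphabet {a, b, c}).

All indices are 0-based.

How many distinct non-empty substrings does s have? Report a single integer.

rank | idx | suffix
   0 |  10 | a
   1 |   6 | abaca
   2 |   8 | aca
   3 |   5 | babaca
   4 |   7 | baca
   5 |   4 | bbabaca
   6 |   1 | bccbbabaca
   7 |   9 | ca
   8 |   3 | cbbabaca
   9 |   0 | cbccbbabaca
  10 |   2 | ccbbabaca

SA = [10, 6, 8, 5, 7, 4, 1, 9, 3, 0, 2]
i: (SA[i-1],SA[i]) lcp shared
  1: (10,6) 1 'a'
  2: (6,8) 1 'a'
  3: (8,5) 0 ''
  4: (5,7) 2 'ba'
  5: (7,4) 1 'b'
  6: (4,1) 1 'b'
  7: (1,9) 0 ''
  8: (9,3) 1 'c'
  9: (3,0) 2 'cb'
  10: (0,2) 1 'c'

n(n+1)/2 = 11·12/2 = 66
Σ LCP = 0 + 1 + 1 + 0 + 2 + 1 + 1 + 0 + 1 + 2 + 1 = 10
distinct = 66 − 10 = 56

56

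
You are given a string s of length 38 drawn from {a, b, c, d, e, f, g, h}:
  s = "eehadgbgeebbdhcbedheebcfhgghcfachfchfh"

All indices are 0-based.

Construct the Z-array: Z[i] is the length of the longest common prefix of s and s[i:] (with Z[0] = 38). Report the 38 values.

Z[0]=38
i=1: fresh scan; Z[1]=1 extend→box=[1,2)
i=2: fresh scan; Z[2]=0
i=3: fresh scan; Z[3]=0
i=4: fresh scan; Z[4]=0
i=5: fresh scan; Z[5]=0
i=6: fresh scan; Z[6]=0
i=7: fresh scan; Z[7]=0
i=8: fresh scan; Z[8]=2 extend→box=[8,10)
i=9: min(r-i=1, Z[1]=1)=1; Z[9]=1
i=10: fresh scan; Z[10]=0
i=11: fresh scan; Z[11]=0
i=12: fresh scan; Z[12]=0
i=13: fresh scan; Z[13]=0
i=14: fresh scan; Z[14]=0
i=15: fresh scan; Z[15]=0
i=16: fresh scan; Z[16]=1 extend→box=[16,17)
i=17: fresh scan; Z[17]=0
i=18: fresh scan; Z[18]=0
i=19: fresh scan; Z[19]=2 extend→box=[19,21)
i=20: min(r-i=1, Z[1]=1)=1; Z[20]=1
i=21: fresh scan; Z[21]=0
i=22: fresh scan; Z[22]=0
i=23: fresh scan; Z[23]=0
i=24: fresh scan; Z[24]=0
i=25: fresh scan; Z[25]=0
i=26: fresh scan; Z[26]=0
i=27: fresh scan; Z[27]=0
i=28: fresh scan; Z[28]=0
i=29: fresh scan; Z[29]=0
i=30: fresh scan; Z[30]=0
i=31: fresh scan; Z[31]=0
i=32: fresh scan; Z[32]=0
i=33: fresh scan; Z[33]=0
i=34: fresh scan; Z[34]=0
i=35: fresh scan; Z[35]=0
i=36: fresh scan; Z[36]=0
i=37: fresh scan; Z[37]=0

[38, 1, 0, 0, 0, 0, 0, 0, 2, 1, 0, 0, 0, 0, 0, 0, 1, 0, 0, 2, 1, 0, 0, 0, 0, 0, 0, 0, 0, 0, 0, 0, 0, 0, 0, 0, 0, 0]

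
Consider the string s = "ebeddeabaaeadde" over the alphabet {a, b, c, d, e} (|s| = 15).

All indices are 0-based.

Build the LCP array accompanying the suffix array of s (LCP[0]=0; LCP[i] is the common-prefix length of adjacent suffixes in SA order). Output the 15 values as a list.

[0, 1, 1, 1, 0, 1, 0, 3, 1, 2, 0, 1, 2, 1, 1]

rank | idx | suffix
   0 |   8 | aaeadde
   1 |   6 | abaaeadde
   2 |  11 | adde
   3 |   9 | aeadde
   4 |   7 | baaeadde
   5 |   1 | beddeabaaeadde
   6 |  12 | dde
   7 |   3 | ddeabaaeadde
   8 |  13 | de
   9 |   4 | deabaaeadde
  10 |  14 | e
  11 |   5 | eabaaeadde
  12 |  10 | eadde
  13 |   0 | ebeddeabaaeadde
  14 |   2 | eddeabaaeadde

SA = [8, 6, 11, 9, 7, 1, 12, 3, 13, 4, 14, 5, 10, 0, 2]
[i] adj suffixes → lcp
  [1] 8/6 → 1 ('a')
  [2] 6/11 → 1 ('a')
  [3] 11/9 → 1 ('a')
  [4] 9/7 → 0 ('')
  [5] 7/1 → 1 ('b')
  [6] 1/12 → 0 ('')
  [7] 12/3 → 3 ('dde')
  [8] 3/13 → 1 ('d')
  [9] 13/4 → 2 ('de')
  [10] 4/14 → 0 ('')
  [11] 14/5 → 1 ('e')
  [12] 5/10 → 2 ('ea')
  [13] 10/0 → 1 ('e')
  [14] 0/2 → 1 ('e')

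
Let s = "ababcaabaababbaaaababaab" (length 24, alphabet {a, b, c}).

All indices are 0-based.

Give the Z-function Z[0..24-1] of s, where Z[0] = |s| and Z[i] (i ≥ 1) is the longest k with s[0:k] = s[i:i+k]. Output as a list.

Z[0]=24
i=1: outside box; Z[1]=0
i=2: outside box; Z[2]=2 extend→box=[2,4)
i=3: min(r-i=1, Z[1]=0)=0; Z[3]=0
i=4: outside box; Z[4]=0
i=5: outside box; Z[5]=1 extend→box=[5,6)
i=6: outside box; Z[6]=3 extend→box=[6,9)
i=7: min(r-i=2, Z[1]=0)=0; Z[7]=0
i=8: min(r-i=1, Z[2]=2)=1; Z[8]=1
i=9: outside box; Z[9]=4 extend→box=[9,13)
i=10: min(r-i=3, Z[1]=0)=0; Z[10]=0
i=11: min(r-i=2, Z[2]=2)=2; Z[11]=2
i=12: min(r-i=1, Z[3]=0)=0; Z[12]=0
i=13: outside box; Z[13]=0
i=14: outside box; Z[14]=1 extend→box=[14,15)
i=15: outside box; Z[15]=1 extend→box=[15,16)
i=16: outside box; Z[16]=1 extend→box=[16,17)
i=17: outside box; Z[17]=4 extend→box=[17,21)
i=18: min(r-i=3, Z[1]=0)=0; Z[18]=0
i=19: min(r-i=2, Z[2]=2)=2; Z[19]=3 extend→box=[19,22)
i=20: min(r-i=2, Z[1]=0)=0; Z[20]=0
i=21: min(r-i=1, Z[2]=2)=1; Z[21]=1
i=22: outside box; Z[22]=2 extend→box=[22,24)
i=23: min(r-i=1, Z[1]=0)=0; Z[23]=0

[24, 0, 2, 0, 0, 1, 3, 0, 1, 4, 0, 2, 0, 0, 1, 1, 1, 4, 0, 3, 0, 1, 2, 0]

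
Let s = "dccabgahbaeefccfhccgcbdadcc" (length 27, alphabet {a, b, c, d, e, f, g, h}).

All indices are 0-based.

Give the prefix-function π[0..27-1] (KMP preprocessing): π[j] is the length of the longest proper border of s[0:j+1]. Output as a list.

[0, 0, 0, 0, 0, 0, 0, 0, 0, 0, 0, 0, 0, 0, 0, 0, 0, 0, 0, 0, 0, 0, 1, 0, 1, 2, 3]

π[0] = 0
j=1 s[j]='c': π[1]=0 (border '')
j=2 s[j]='c': π[2]=0 (border '')
j=3 s[j]='a': π[3]=0 (border '')
j=4 s[j]='b': π[4]=0 (border '')
j=5 s[j]='g': π[5]=0 (border '')
j=6 s[j]='a': π[6]=0 (border '')
j=7 s[j]='h': π[7]=0 (border '')
j=8 s[j]='b': π[8]=0 (border '')
j=9 s[j]='a': π[9]=0 (border '')
j=10 s[j]='e': π[10]=0 (border '')
j=11 s[j]='e': π[11]=0 (border '')
j=12 s[j]='f': π[12]=0 (border '')
j=13 s[j]='c': π[13]=0 (border '')
j=14 s[j]='c': π[14]=0 (border '')
j=15 s[j]='f': π[15]=0 (border '')
j=16 s[j]='h': π[16]=0 (border '')
j=17 s[j]='c': π[17]=0 (border '')
j=18 s[j]='c': π[18]=0 (border '')
j=19 s[j]='g': π[19]=0 (border '')
j=20 s[j]='c': π[20]=0 (border '')
j=21 s[j]='b': π[21]=0 (border '')
j=22 s[j]='d': π[22]=1 (border 'd')
j=23 s[j]='a': k: 1→0; π[23]=0 (border '')
j=24 s[j]='d': π[24]=1 (border 'd')
j=25 s[j]='c': π[25]=2 (border 'dc')
j=26 s[j]='c': π[26]=3 (border 'dcc')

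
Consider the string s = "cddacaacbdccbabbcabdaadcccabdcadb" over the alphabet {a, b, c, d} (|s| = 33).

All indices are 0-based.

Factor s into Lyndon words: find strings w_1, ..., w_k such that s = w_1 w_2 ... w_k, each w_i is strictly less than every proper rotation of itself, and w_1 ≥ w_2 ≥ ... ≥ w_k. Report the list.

["cdd", "ac", "aacbdccbabbcabdaadcccabdcadb"]

emit factor 1: 'cdd' (i=0, period=3)
emit factor 2: 'ac' (i=3, period=2)
emit factor 3: 'aacbdccbabbcabdaadcccabdcadb' (i=5, period=28)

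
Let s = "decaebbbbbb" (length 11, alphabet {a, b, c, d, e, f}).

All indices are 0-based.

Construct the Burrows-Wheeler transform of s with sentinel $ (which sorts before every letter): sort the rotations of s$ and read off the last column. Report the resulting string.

bcbbbbbee$ad

rank  rotation      last
    0  $decaebbbbbb  b
    1  aebbbbbb$dec  c
    2  b$decaebbbbb  b
    3  bb$decaebbbb  b
    4  bbb$decaebbb  b
    5  bbbb$decaebb  b
    6  bbbbb$decaeb  b
    7  bbbbbb$decae  e
    8  caebbbbbb$de  e
    9  decaebbbbbb$  $
   10  ebbbbbb$deca  a
   11  ecaebbbbbb$d  d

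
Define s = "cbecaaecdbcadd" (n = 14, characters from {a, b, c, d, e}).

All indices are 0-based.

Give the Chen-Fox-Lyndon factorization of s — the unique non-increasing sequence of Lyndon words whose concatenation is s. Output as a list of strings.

["c", "bec", "aaecdbcadd"]

emit factor 1: 'c' (i=0, period=1)
emit factor 2: 'bec' (i=1, period=3)
emit factor 3: 'aaecdbcadd' (i=4, period=10)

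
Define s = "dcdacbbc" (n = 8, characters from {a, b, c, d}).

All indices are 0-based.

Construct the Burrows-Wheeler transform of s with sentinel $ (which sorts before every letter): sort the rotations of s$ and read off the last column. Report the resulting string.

cdcbbadc$

rank  rotation   last
    0  $dcdacbbc  c
    1  acbbc$dcd  d
    2  bbc$dcdac  c
    3  bc$dcdacb  b
    4  c$dcdacbb  b
    5  cbbc$dcda  a
    6  cdacbbc$d  d
    7  dacbbc$dc  c
    8  dcdacbbc$  $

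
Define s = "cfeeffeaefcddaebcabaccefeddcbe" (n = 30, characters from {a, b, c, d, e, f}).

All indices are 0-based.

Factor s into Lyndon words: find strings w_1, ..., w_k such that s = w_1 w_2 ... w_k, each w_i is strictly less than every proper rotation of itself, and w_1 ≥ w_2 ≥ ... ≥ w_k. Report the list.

emit factor 1: 'cfeeffe' (i=0, period=7)
emit factor 2: 'aefcdd' (i=7, period=6)
emit factor 3: 'aebc' (i=13, period=4)
emit factor 4: 'abaccefeddcbe' (i=17, period=13)

["cfeeffe", "aefcdd", "aebc", "abaccefeddcbe"]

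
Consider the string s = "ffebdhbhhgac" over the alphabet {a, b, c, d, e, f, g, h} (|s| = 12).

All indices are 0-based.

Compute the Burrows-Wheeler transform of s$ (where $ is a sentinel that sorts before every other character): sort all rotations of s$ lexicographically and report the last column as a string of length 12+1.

cgehabff$hdhb

rank  rotation       last
    0  $ffebdhbhhgac  c
    1  ac$ffebdhbhhg  g
    2  bdhbhhgac$ffe  e
    3  bhhgac$ffebdh  h
    4  c$ffebdhbhhga  a
    5  dhbhhgac$ffeb  b
    6  ebdhbhhgac$ff  f
    7  febdhbhhgac$f  f
    8  ffebdhbhhgac$  $
    9  gac$ffebdhbhh  h
   10  hbhhgac$ffebd  d
   11  hgac$ffebdhbh  h
   12  hhgac$ffebdhb  b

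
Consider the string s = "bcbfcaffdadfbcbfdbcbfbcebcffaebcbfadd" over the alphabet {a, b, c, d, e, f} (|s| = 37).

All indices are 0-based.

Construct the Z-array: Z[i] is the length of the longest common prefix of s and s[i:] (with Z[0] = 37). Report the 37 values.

Z[0]=37
i=1: outside box; Z[1]=0
i=2: outside box; Z[2]=1 scan→box=[2,3)
i=3: outside box; Z[3]=0
i=4: outside box; Z[4]=0
i=5: outside box; Z[5]=0
i=6: outside box; Z[6]=0
i=7: outside box; Z[7]=0
i=8: outside box; Z[8]=0
i=9: outside box; Z[9]=0
i=10: outside box; Z[10]=0
i=11: outside box; Z[11]=0
i=12: outside box; Z[12]=4 scan→box=[12,16)
i=13: min(r-i=3, Z[1]=0)=0; Z[13]=0
i=14: min(r-i=2, Z[2]=1)=1; Z[14]=1
i=15: min(r-i=1, Z[3]=0)=0; Z[15]=0
i=16: outside box; Z[16]=0
i=17: outside box; Z[17]=4 scan→box=[17,21)
i=18: min(r-i=3, Z[1]=0)=0; Z[18]=0
i=19: min(r-i=2, Z[2]=1)=1; Z[19]=1
i=20: min(r-i=1, Z[3]=0)=0; Z[20]=0
i=21: outside box; Z[21]=2 scan→box=[21,23)
i=22: min(r-i=1, Z[1]=0)=0; Z[22]=0
i=23: outside box; Z[23]=0
i=24: outside box; Z[24]=2 scan→box=[24,26)
i=25: min(r-i=1, Z[1]=0)=0; Z[25]=0
i=26: outside box; Z[26]=0
i=27: outside box; Z[27]=0
i=28: outside box; Z[28]=0
i=29: outside box; Z[29]=0
i=30: outside box; Z[30]=4 scan→box=[30,34)
i=31: min(r-i=3, Z[1]=0)=0; Z[31]=0
i=32: min(r-i=2, Z[2]=1)=1; Z[32]=1
i=33: min(r-i=1, Z[3]=0)=0; Z[33]=0
i=34: outside box; Z[34]=0
i=35: outside box; Z[35]=0
i=36: outside box; Z[36]=0

[37, 0, 1, 0, 0, 0, 0, 0, 0, 0, 0, 0, 4, 0, 1, 0, 0, 4, 0, 1, 0, 2, 0, 0, 2, 0, 0, 0, 0, 0, 4, 0, 1, 0, 0, 0, 0]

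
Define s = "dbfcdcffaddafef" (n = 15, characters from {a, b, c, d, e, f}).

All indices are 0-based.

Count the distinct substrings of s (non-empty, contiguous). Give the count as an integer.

111

rank→(start, suffix):
  0 → (8, 'addafef')
  1 → (11, 'afef')
  2 → (1, 'bfcdcffaddafef')
  3 → (3, 'cdcffaddafef')
  4 → (5, 'cffaddafef')
  5 → (10, 'dafef')
  6 → (0, 'dbfcdcffaddafef')
  7 → (4, 'dcffaddafef')
  8 → (9, 'ddafef')
  9 → (13, 'ef')
  10 → (14, 'f')
  11 → (7, 'faddafef')
  12 → (2, 'fcdcffaddafef')
  13 → (12, 'fef')
  14 → (6, 'ffaddafef')

SA = [8, 11, 1, 3, 5, 10, 0, 4, 9, 13, 14, 7, 2, 12, 6]
[i] adj suffixes → lcp
  [1] 8/11 → 1 ('a')
  [2] 11/1 → 0 ('')
  [3] 1/3 → 0 ('')
  [4] 3/5 → 1 ('c')
  [5] 5/10 → 0 ('')
  [6] 10/0 → 1 ('d')
  [7] 0/4 → 1 ('d')
  [8] 4/9 → 1 ('d')
  [9] 9/13 → 0 ('')
  [10] 13/14 → 0 ('')
  [11] 14/7 → 1 ('f')
  [12] 7/2 → 1 ('f')
  [13] 2/12 → 1 ('f')
  [14] 12/6 → 1 ('f')

n(n+1)/2 = 15·16/2 = 120
Σ LCP = 0 + 1 + 0 + 0 + 1 + 0 + 1 + 1 + 1 + 0 + 0 + 1 + 1 + 1 + 1 = 9
distinct = 120 − 9 = 111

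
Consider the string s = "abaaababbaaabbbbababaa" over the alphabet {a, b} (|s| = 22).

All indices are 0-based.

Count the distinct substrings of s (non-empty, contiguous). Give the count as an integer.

sorted suffixes:
  #0 SA[0]=21  'a'
  #1 SA[1]=20  'aa'
  #2 SA[2]=2  'aaababbaaabbbbababaa'
  #3 SA[3]=9  'aaabbbbababaa'
  #4 SA[4]=3  'aababbaaabbbbababaa'
  #5 SA[5]=10  'aabbbbababaa'
  #6 SA[6]=18  'abaa'
  #7 SA[7]=0  'abaaababbaaabbbbababaa'
  #8 SA[8]=16  'ababaa'
  #9 SA[9]=4  'ababbaaabbbbababaa'
  #10 SA[10]=6  'abbaaabbbbababaa'
  #11 SA[11]=11  'abbbbababaa'
  #12 SA[12]=19  'baa'
  #13 SA[13]=1  'baaababbaaabbbbababaa'
  #14 SA[14]=8  'baaabbbbababaa'
  #15 SA[15]=17  'babaa'
  #16 SA[16]=15  'bababaa'
  #17 SA[17]=5  'babbaaabbbbababaa'
  #18 SA[18]=7  'bbaaabbbbababaa'
  #19 SA[19]=14  'bbababaa'
  #20 SA[20]=13  'bbbababaa'
  #21 SA[21]=12  'bbbbababaa'

SA = [21, 20, 2, 9, 3, 10, 18, 0, 16, 4, 6, 11, 19, 1, 8, 17, 15, 5, 7, 14, 13, 12]
i: (SA[i-1],SA[i]) lcp shared
  1: (21,20) 1 'a'
  2: (20,2) 2 'aa'
  3: (2,9) 4 'aaab'
  4: (9,3) 2 'aa'
  5: (3,10) 3 'aab'
  6: (10,18) 1 'a'
  7: (18,0) 4 'abaa'
  8: (0,16) 3 'aba'
  9: (16,4) 4 'abab'
  10: (4,6) 2 'ab'
  11: (6,11) 3 'abb'
  12: (11,19) 0 ''
  13: (19,1) 3 'baa'
  14: (1,8) 5 'baaab'
  15: (8,17) 2 'ba'
  16: (17,15) 4 'baba'
  17: (15,5) 3 'bab'
  18: (5,7) 1 'b'
  19: (7,14) 3 'bba'
  20: (14,13) 2 'bb'
  21: (13,12) 3 'bbb'

n(n+1)/2 = 22·23/2 = 253
Σ LCP = 0 + 1 + 2 + 4 + 2 + 3 + 1 + 4 + 3 + 4 + 2 + 3 + 0 + 3 + 5 + 2 + 4 + 3 + 1 + 3 + 2 + 3 = 55
distinct = 253 − 55 = 198

198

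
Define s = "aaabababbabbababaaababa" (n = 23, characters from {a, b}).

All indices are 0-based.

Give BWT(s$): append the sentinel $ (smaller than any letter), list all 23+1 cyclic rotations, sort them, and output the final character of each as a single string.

abb$aabbababbbaaaababaaa

rank  rotation                  last
    0  $aaabababbabbababaaababa  a
    1  a$aaabababbabbababaaabab  b
    2  aaababa$aaabababbabbabab  b
    3  aaabababbabbababaaababa$  $
    4  aababa$aaabababbabbababa  a
    5  aabababbabbababaaababa$a  a
    6  aba$aaabababbabbababaaab  b
    7  abaaababa$aaabababbabbab  b
    8  ababa$aaabababbabbababaa  a
    9  ababaaababa$aaabababbabb  b
   10  abababbabbababaaababa$aa  a
   11  ababbabbababaaababa$aaab  b
   12  abbababaaababa$aaabababb  b
   13  abbabbababaaababa$aaabab  b
   14  ba$aaabababbabbababaaaba  a
   15  baaababa$aaabababbabbaba  a
   16  baba$aaabababbabbababaaa  a
   17  babaaababa$aaabababbabba  a
   18  bababaaababa$aaabababbab  b
   19  bababbabbababaaababa$aaa  a
   20  babbababaaababa$aaababab  b
   21  babbabbababaaababa$aaaba  a
   22  bbababaaababa$aaabababba  a
   23  bbabbababaaababa$aaababa  a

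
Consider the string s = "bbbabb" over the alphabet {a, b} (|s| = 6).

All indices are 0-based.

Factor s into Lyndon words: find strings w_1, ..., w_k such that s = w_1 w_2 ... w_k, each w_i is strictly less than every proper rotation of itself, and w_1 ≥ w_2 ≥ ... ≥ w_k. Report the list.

["b", "b", "b", "abb"]

emit factor 1: 'b' (i=0, period=1)
emit factor 2: 'b' (i=1, period=1)
emit factor 3: 'b' (i=2, period=1)
emit factor 4: 'abb' (i=3, period=3)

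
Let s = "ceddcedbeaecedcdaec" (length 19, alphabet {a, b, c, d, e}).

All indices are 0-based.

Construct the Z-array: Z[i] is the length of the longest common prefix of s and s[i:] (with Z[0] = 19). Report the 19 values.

[19, 0, 0, 0, 3, 0, 0, 0, 0, 0, 0, 3, 0, 0, 1, 0, 0, 0, 1]

Z[0]=19
i=1: i≥r, start 0; Z[1]=0
i=2: i≥r, start 0; Z[2]=0
i=3: i≥r, start 0; Z[3]=0
i=4: i≥r, start 0; Z[4]=3 grow→box=[4,7)
i=5: min(r-i=2, Z[1]=0)=0; Z[5]=0
i=6: min(r-i=1, Z[2]=0)=0; Z[6]=0
i=7: i≥r, start 0; Z[7]=0
i=8: i≥r, start 0; Z[8]=0
i=9: i≥r, start 0; Z[9]=0
i=10: i≥r, start 0; Z[10]=0
i=11: i≥r, start 0; Z[11]=3 grow→box=[11,14)
i=12: min(r-i=2, Z[1]=0)=0; Z[12]=0
i=13: min(r-i=1, Z[2]=0)=0; Z[13]=0
i=14: i≥r, start 0; Z[14]=1 grow→box=[14,15)
i=15: i≥r, start 0; Z[15]=0
i=16: i≥r, start 0; Z[16]=0
i=17: i≥r, start 0; Z[17]=0
i=18: i≥r, start 0; Z[18]=1 grow→box=[18,19)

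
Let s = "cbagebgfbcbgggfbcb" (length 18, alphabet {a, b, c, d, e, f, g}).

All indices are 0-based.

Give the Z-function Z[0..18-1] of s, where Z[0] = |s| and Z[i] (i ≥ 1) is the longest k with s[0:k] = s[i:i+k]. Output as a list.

[18, 0, 0, 0, 0, 0, 0, 0, 0, 2, 0, 0, 0, 0, 0, 0, 2, 0]

Z[0]=18
i=1: fresh scan; Z[1]=0
i=2: fresh scan; Z[2]=0
i=3: fresh scan; Z[3]=0
i=4: fresh scan; Z[4]=0
i=5: fresh scan; Z[5]=0
i=6: fresh scan; Z[6]=0
i=7: fresh scan; Z[7]=0
i=8: fresh scan; Z[8]=0
i=9: fresh scan; Z[9]=2 scan→box=[9,11)
i=10: min(r-i=1, Z[1]=0)=0; Z[10]=0
i=11: fresh scan; Z[11]=0
i=12: fresh scan; Z[12]=0
i=13: fresh scan; Z[13]=0
i=14: fresh scan; Z[14]=0
i=15: fresh scan; Z[15]=0
i=16: fresh scan; Z[16]=2 scan→box=[16,18)
i=17: min(r-i=1, Z[1]=0)=0; Z[17]=0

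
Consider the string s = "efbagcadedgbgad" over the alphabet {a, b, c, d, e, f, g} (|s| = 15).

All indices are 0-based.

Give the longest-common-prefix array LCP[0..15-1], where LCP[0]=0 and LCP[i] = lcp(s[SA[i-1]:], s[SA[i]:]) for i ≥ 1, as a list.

rank | idx | suffix
   0 |  13 | ad
   1 |   6 | adedgbgad
   2 |   3 | agcadedgbgad
   3 |   2 | bagcadedgbgad
   4 |  11 | bgad
   5 |   5 | cadedgbgad
   6 |  14 | d
   7 |   7 | dedgbgad
   8 |   9 | dgbgad
   9 |   8 | edgbgad
  10 |   0 | efbagcadedgbgad
  11 |   1 | fbagcadedgbgad
  12 |  12 | gad
  13 |  10 | gbgad
  14 |   4 | gcadedgbgad

SA = [13, 6, 3, 2, 11, 5, 14, 7, 9, 8, 0, 1, 12, 10, 4]
[i] adj suffixes → lcp
  [1] 13/6 → 2 ('ad')
  [2] 6/3 → 1 ('a')
  [3] 3/2 → 0 ('')
  [4] 2/11 → 1 ('b')
  [5] 11/5 → 0 ('')
  [6] 5/14 → 0 ('')
  [7] 14/7 → 1 ('d')
  [8] 7/9 → 1 ('d')
  [9] 9/8 → 0 ('')
  [10] 8/0 → 1 ('e')
  [11] 0/1 → 0 ('')
  [12] 1/12 → 0 ('')
  [13] 12/10 → 1 ('g')
  [14] 10/4 → 1 ('g')

[0, 2, 1, 0, 1, 0, 0, 1, 1, 0, 1, 0, 0, 1, 1]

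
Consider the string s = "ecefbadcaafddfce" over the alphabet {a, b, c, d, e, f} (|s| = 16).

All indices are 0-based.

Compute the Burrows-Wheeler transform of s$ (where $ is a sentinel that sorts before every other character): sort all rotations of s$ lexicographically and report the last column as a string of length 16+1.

rank  rotation           last
    0  $ecefbadcaafddfce  e
    1  aafddfce$ecefbadc  c
    2  adcaafddfce$ecefb  b
    3  afddfce$ecefbadca  a
    4  badcaafddfce$ecef  f
    5  caafddfce$ecefbad  d
    6  ce$ecefbadcaafddf  f
    7  cefbadcaafddfce$e  e
    8  dcaafddfce$ecefba  a
    9  ddfce$ecefbadcaaf  f
   10  dfce$ecefbadcaafd  d
   11  e$ecefbadcaafddfc  c
   12  ecefbadcaafddfce$  $
   13  efbadcaafddfce$ec  c
   14  fbadcaafddfce$ece  e
   15  fce$ecefbadcaafdd  d
   16  fddfce$ecefbadcaa  a

ecbafdfeafdc$ceda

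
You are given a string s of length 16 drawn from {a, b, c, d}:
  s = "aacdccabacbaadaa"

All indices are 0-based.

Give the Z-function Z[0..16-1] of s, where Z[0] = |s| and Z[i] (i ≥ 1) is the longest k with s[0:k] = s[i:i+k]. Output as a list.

[16, 1, 0, 0, 0, 0, 1, 0, 1, 0, 0, 2, 1, 0, 2, 1]

Z[0]=16
i=1: fresh scan; Z[1]=1 extend→box=[1,2)
i=2: fresh scan; Z[2]=0
i=3: fresh scan; Z[3]=0
i=4: fresh scan; Z[4]=0
i=5: fresh scan; Z[5]=0
i=6: fresh scan; Z[6]=1 extend→box=[6,7)
i=7: fresh scan; Z[7]=0
i=8: fresh scan; Z[8]=1 extend→box=[8,9)
i=9: fresh scan; Z[9]=0
i=10: fresh scan; Z[10]=0
i=11: fresh scan; Z[11]=2 extend→box=[11,13)
i=12: min(r-i=1, Z[1]=1)=1; Z[12]=1
i=13: fresh scan; Z[13]=0
i=14: fresh scan; Z[14]=2 extend→box=[14,16)
i=15: min(r-i=1, Z[1]=1)=1; Z[15]=1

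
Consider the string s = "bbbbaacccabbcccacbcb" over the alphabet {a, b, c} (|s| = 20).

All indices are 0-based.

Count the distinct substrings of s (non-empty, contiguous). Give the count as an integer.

rank | idx | suffix
   0 |   4 | aacccabbcccacbcb
   1 |   9 | abbcccacbcb
   2 |  15 | acbcb
   3 |   5 | acccabbcccacbcb
   4 |  19 | b
   5 |   3 | baacccabbcccacbcb
   6 |   2 | bbaacccabbcccacbcb
   7 |   1 | bbbaacccabbcccacbcb
   8 |   0 | bbbbaacccabbcccacbcb
   9 |  10 | bbcccacbcb
  10 |  17 | bcb
  11 |  11 | bcccacbcb
  12 |   8 | cabbcccacbcb
  13 |  14 | cacbcb
  14 |  18 | cb
  15 |  16 | cbcb
  16 |   7 | ccabbcccacbcb
  17 |  13 | ccacbcb
  18 |   6 | cccabbcccacbcb
  19 |  12 | cccacbcb

SA = [4, 9, 15, 5, 19, 3, 2, 1, 0, 10, 17, 11, 8, 14, 18, 16, 7, 13, 6, 12]
[i] adj suffixes → lcp
  [1] 4/9 → 1 ('a')
  [2] 9/15 → 1 ('a')
  [3] 15/5 → 2 ('ac')
  [4] 5/19 → 0 ('')
  [5] 19/3 → 1 ('b')
  [6] 3/2 → 1 ('b')
  [7] 2/1 → 2 ('bb')
  [8] 1/0 → 3 ('bbb')
  [9] 0/10 → 2 ('bb')
  [10] 10/17 → 1 ('b')
  [11] 17/11 → 2 ('bc')
  [12] 11/8 → 0 ('')
  [13] 8/14 → 2 ('ca')
  [14] 14/18 → 1 ('c')
  [15] 18/16 → 2 ('cb')
  [16] 16/7 → 1 ('c')
  [17] 7/13 → 3 ('cca')
  [18] 13/6 → 2 ('cc')
  [19] 6/12 → 4 ('ccca')

n(n+1)/2 = 20·21/2 = 210
Σ LCP = 0 + 1 + 1 + 2 + 0 + 1 + 1 + 2 + 3 + 2 + 1 + 2 + 0 + 2 + 1 + 2 + 1 + 3 + 2 + 4 = 31
distinct = 210 − 31 = 179

179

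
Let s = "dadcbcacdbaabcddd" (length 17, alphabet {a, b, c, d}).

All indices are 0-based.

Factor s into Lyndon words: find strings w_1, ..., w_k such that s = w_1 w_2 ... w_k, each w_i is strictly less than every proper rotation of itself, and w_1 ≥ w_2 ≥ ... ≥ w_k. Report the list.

emit factor 1: 'd' (i=0, period=1)
emit factor 2: 'adcbc' (i=1, period=5)
emit factor 3: 'acdb' (i=6, period=4)
emit factor 4: 'aabcddd' (i=10, period=7)

["d", "adcbc", "acdb", "aabcddd"]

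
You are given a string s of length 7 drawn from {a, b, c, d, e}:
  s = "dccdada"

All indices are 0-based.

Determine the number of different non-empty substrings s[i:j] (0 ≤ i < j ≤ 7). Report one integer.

rank | idx | suffix
   0 |   6 | a
   1 |   4 | ada
   2 |   1 | ccdada
   3 |   2 | cdada
   4 |   5 | da
   5 |   3 | dada
   6 |   0 | dccdada

SA = [6, 4, 1, 2, 5, 3, 0]
rank  pair      lcp
   1  s[6:],s[4:]  1  'a'
   2  s[4:],s[1:]  0  ''
   3  s[1:],s[2:]  1  'c'
   4  s[2:],s[5:]  0  ''
   5  s[5:],s[3:]  2  'da'
   6  s[3:],s[0:]  1  'd'

n(n+1)/2 = 7·8/2 = 28
Σ LCP = 0 + 1 + 0 + 1 + 0 + 2 + 1 = 5
distinct = 28 − 5 = 23

23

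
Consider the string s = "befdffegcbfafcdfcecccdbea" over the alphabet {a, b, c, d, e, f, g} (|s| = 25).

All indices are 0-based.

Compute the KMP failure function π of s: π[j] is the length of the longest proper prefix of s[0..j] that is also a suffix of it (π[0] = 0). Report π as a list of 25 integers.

[0, 0, 0, 0, 0, 0, 0, 0, 0, 1, 0, 0, 0, 0, 0, 0, 0, 0, 0, 0, 0, 0, 1, 2, 0]

π[0] = 0
j=1 s[j]='e': π[1]=0 (border '')
j=2 s[j]='f': π[2]=0 (border '')
j=3 s[j]='d': π[3]=0 (border '')
j=4 s[j]='f': π[4]=0 (border '')
j=5 s[j]='f': π[5]=0 (border '')
j=6 s[j]='e': π[6]=0 (border '')
j=7 s[j]='g': π[7]=0 (border '')
j=8 s[j]='c': π[8]=0 (border '')
j=9 s[j]='b': π[9]=1 (border 'b')
j=10 s[j]='f': k: 1→0; π[10]=0 (border '')
j=11 s[j]='a': π[11]=0 (border '')
j=12 s[j]='f': π[12]=0 (border '')
j=13 s[j]='c': π[13]=0 (border '')
j=14 s[j]='d': π[14]=0 (border '')
j=15 s[j]='f': π[15]=0 (border '')
j=16 s[j]='c': π[16]=0 (border '')
j=17 s[j]='e': π[17]=0 (border '')
j=18 s[j]='c': π[18]=0 (border '')
j=19 s[j]='c': π[19]=0 (border '')
j=20 s[j]='c': π[20]=0 (border '')
j=21 s[j]='d': π[21]=0 (border '')
j=22 s[j]='b': π[22]=1 (border 'b')
j=23 s[j]='e': π[23]=2 (border 'be')
j=24 s[j]='a': k: 2→0; π[24]=0 (border '')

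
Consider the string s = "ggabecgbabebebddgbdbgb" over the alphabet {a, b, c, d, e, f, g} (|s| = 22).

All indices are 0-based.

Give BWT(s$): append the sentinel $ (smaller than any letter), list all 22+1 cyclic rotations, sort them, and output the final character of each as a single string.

rank  rotation                 last
    0  $ggabecgbabebebddgbdbgb  b
    1  abebebddgbdbgb$ggabecgb  b
    2  abecgbabebebddgbdbgb$gg  g
    3  b$ggabecgbabebebddgbdbg  g
    4  babebebddgbdbgb$ggabecg  g
    5  bdbgb$ggabecgbabebebddg  g
    6  bddgbdbgb$ggabecgbabebe  e
    7  bebddgbdbgb$ggabecgbabe  e
    8  bebebddgbdbgb$ggabecgba  a
    9  becgbabebebddgbdbgb$gga  a
   10  bgb$ggabecgbabebebddgbd  d
   11  cgbabebebddgbdbgb$ggabe  e
   12  dbgb$ggabecgbabebebddgb  b
   13  ddgbdbgb$ggabecgbabebeb  b
   14  dgbdbgb$ggabecgbabebebd  d
   15  ebddgbdbgb$ggabecgbabeb  b
   16  ebebddgbdbgb$ggabecgbab  b
   17  ecgbabebebddgbdbgb$ggab  b
   18  gabecgbabebebddgbdbgb$g  g
   19  gb$ggabecgbabebebddgbdb  b
   20  gbabebebddgbdbgb$ggabec  c
   21  gbdbgb$ggabecgbabebebdd  d
   22  ggabecgbabebebddgbdbgb$  $

bbggggeeaadebbdbbbgbcd$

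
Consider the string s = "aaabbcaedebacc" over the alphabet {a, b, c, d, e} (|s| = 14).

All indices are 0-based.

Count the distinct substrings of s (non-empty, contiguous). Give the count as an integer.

sorted suffixes:
  #0 SA[0]=0  'aaabbcaedebacc'
  #1 SA[1]=1  'aabbcaedebacc'
  #2 SA[2]=2  'abbcaedebacc'
  #3 SA[3]=11  'acc'
  #4 SA[4]=6  'aedebacc'
  #5 SA[5]=10  'bacc'
  #6 SA[6]=3  'bbcaedebacc'
  #7 SA[7]=4  'bcaedebacc'
  #8 SA[8]=13  'c'
  #9 SA[9]=5  'caedebacc'
  #10 SA[10]=12  'cc'
  #11 SA[11]=8  'debacc'
  #12 SA[12]=9  'ebacc'
  #13 SA[13]=7  'edebacc'

SA = [0, 1, 2, 11, 6, 10, 3, 4, 13, 5, 12, 8, 9, 7]
rank  pair      lcp
   1  s[0:],s[1:]  2  'aa'
   2  s[1:],s[2:]  1  'a'
   3  s[2:],s[11:]  1  'a'
   4  s[11:],s[6:]  1  'a'
   5  s[6:],s[10:]  0  ''
   6  s[10:],s[3:]  1  'b'
   7  s[3:],s[4:]  1  'b'
   8  s[4:],s[13:]  0  ''
   9  s[13:],s[5:]  1  'c'
  10  s[5:],s[12:]  1  'c'
  11  s[12:],s[8:]  0  ''
  12  s[8:],s[9:]  0  ''
  13  s[9:],s[7:]  1  'e'

n(n+1)/2 = 14·15/2 = 105
Σ LCP = 0 + 2 + 1 + 1 + 1 + 0 + 1 + 1 + 0 + 1 + 1 + 0 + 0 + 1 = 10
distinct = 105 − 10 = 95

95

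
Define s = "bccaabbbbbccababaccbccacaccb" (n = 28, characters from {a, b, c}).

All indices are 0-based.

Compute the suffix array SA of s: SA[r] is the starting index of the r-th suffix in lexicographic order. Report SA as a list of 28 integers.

[3, 12, 14, 4, 22, 24, 16, 27, 13, 15, 5, 6, 7, 8, 0, 9, 19, 2, 11, 21, 23, 26, 18, 1, 10, 20, 25, 17]

rank→(start, suffix):
  0 → (3, 'aabbbbbccababaccbccacaccb')
  1 → (12, 'ababaccbccacaccb')
  2 → (14, 'abaccbccacaccb')
  3 → (4, 'abbbbbccababaccbccacaccb')
  4 → (22, 'acaccb')
  5 → (24, 'accb')
  6 → (16, 'accbccacaccb')
  7 → (27, 'b')
  8 → (13, 'babaccbccacaccb')
  9 → (15, 'baccbccacaccb')
  10 → (5, 'bbbbbccababaccbccacaccb')
  11 → (6, 'bbbbccababaccbccacaccb')
  12 → (7, 'bbbccababaccbccacaccb')
  13 → (8, 'bbccababaccbccacaccb')
  14 → (0, 'bccaabbbbbccababaccbccacaccb')
  15 → (9, 'bccababaccbccacaccb')
  16 → (19, 'bccacaccb')
  17 → (2, 'caabbbbbccababaccbccacaccb')
  18 → (11, 'cababaccbccacaccb')
  19 → (21, 'cacaccb')
  20 → (23, 'caccb')
  21 → (26, 'cb')
  22 → (18, 'cbccacaccb')
  23 → (1, 'ccaabbbbbccababaccbccacaccb')
  24 → (10, 'ccababaccbccacaccb')
  25 → (20, 'ccacaccb')
  26 → (25, 'ccb')
  27 → (17, 'ccbccacaccb')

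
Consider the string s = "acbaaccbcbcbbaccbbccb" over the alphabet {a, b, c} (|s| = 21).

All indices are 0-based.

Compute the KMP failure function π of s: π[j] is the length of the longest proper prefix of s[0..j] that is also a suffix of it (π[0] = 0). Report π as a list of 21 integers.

π[0] = 0
j=1 s[j]='c': π[1]=0 (border '')
j=2 s[j]='b': π[2]=0 (border '')
j=3 s[j]='a': π[3]=1 (border 'a')
j=4 s[j]='a': k: 1→0; π[4]=1 (border 'a')
j=5 s[j]='c': π[5]=2 (border 'ac')
j=6 s[j]='c': k: 2→0; π[6]=0 (border '')
j=7 s[j]='b': π[7]=0 (border '')
j=8 s[j]='c': π[8]=0 (border '')
j=9 s[j]='b': π[9]=0 (border '')
j=10 s[j]='c': π[10]=0 (border '')
j=11 s[j]='b': π[11]=0 (border '')
j=12 s[j]='b': π[12]=0 (border '')
j=13 s[j]='a': π[13]=1 (border 'a')
j=14 s[j]='c': π[14]=2 (border 'ac')
j=15 s[j]='c': k: 2→0; π[15]=0 (border '')
j=16 s[j]='b': π[16]=0 (border '')
j=17 s[j]='b': π[17]=0 (border '')
j=18 s[j]='c': π[18]=0 (border '')
j=19 s[j]='c': π[19]=0 (border '')
j=20 s[j]='b': π[20]=0 (border '')

[0, 0, 0, 1, 1, 2, 0, 0, 0, 0, 0, 0, 0, 1, 2, 0, 0, 0, 0, 0, 0]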